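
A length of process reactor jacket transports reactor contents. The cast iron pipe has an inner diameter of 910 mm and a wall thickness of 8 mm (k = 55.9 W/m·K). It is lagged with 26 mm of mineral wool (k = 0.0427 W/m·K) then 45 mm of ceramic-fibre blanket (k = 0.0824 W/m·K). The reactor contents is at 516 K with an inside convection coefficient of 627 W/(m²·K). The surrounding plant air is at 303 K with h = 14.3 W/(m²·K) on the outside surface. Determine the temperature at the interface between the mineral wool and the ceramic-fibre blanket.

For a radial system each layer contributes R = ln(r_out/r_in)/(2πkL); films add R = 1/(hA).
R_inner film = 1/(h_i·2πr₁L) = 1/(627×2π×0.455×1) = 5.579×10^-4 K/W
R_cast iron pipe wall = ln(463/455)/(2π×55.9×1) = 4.962×10^-5 K/W
R_mineral wool = ln(489/463)/(2π×0.0427×1) = 0.2036 K/W
R_ceramic-fibre blanket = ln(534/489)/(2π×0.0824×1) = 0.17 K/W
R_outer film = 1/(h_o·2πr_oL) = 1/(14.3×2π×0.534×1) = 0.02084 K/W
R_total = 0.3951 K/W
Q = ΔT/R_total = 213/0.3951
Q = 539 W/m
T_interface = T_inner − Q·ΣR(inner→interface) = 516 − 539×0.2042

T ≈ 406 K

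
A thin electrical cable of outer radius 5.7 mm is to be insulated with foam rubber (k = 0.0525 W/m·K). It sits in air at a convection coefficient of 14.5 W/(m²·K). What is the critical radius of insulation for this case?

For a cylinder r_cr = k/h = 0.0525/14.5
r_cr = 3.62 mm; since the bare radius (5.7 mm) is above r_cr, any added insulation will reduce heat loss.

r_cr ≈ 3.62 mm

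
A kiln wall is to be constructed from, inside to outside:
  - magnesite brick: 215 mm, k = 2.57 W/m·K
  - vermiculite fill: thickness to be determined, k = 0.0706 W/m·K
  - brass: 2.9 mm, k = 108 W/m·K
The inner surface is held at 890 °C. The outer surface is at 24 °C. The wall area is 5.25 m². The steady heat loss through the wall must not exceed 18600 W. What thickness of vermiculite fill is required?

Treating each layer as a thermal resistance in series:
R_magnesite brick = L/(kA) = 0.215/(2.57×5.25) = 0.01593 K/W
R_brass = L/(kA) = 0.0029/(108×5.25) = 5.115×10^-6 K/W
Sum of the known resistances R_other = 0.01594 K/W
Required total resistance R_tot = ΔT/Q_allow = 866/18600 = 0.04656 K/W
R_vermiculite fill = R_tot − R_other = 0.03062 K/W
L = R·k·A = 0.03062×0.0706×5.25

L ≈ 11.3 mm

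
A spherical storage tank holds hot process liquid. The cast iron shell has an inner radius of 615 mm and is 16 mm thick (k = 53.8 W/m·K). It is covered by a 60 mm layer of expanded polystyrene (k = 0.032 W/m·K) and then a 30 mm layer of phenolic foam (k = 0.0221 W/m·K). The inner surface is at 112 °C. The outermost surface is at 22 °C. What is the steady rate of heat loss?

Spherical conduction: R = (1/r_in − 1/r_out)/(4πk) per layer; series-sum.
R_cast iron shell = (1/0.615 − 1/0.631)/(4π×53.8) = 6.099×10^-5 K/W
R_expanded polystyrene = (1/0.631 − 1/0.691)/(4π×0.032) = 0.3422 K/W
R_phenolic foam = (1/0.691 − 1/0.721)/(4π×0.0221) = 0.2168 K/W
R_total = 0.5591 K/W
Q = ΔT/R_total = 90/0.5591

Q ≈ 161 W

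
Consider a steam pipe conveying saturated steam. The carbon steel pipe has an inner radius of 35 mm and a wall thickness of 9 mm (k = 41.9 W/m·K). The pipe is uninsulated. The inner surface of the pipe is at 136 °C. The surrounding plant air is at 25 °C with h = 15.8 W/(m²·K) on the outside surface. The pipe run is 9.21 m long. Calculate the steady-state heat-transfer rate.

Q ≈ 4450 W

Cylindrical conduction, so R = ln(r₂/r₁)/(2πkL) per layer, in series:
R_carbon steel pipe wall = ln(44/35)/(2π×41.9×9.21) = 9.438×10^-5 K/W
R_outer film = 1/(h_o·2πr_oL) = 1/(15.8×2π×0.044×9.21) = 0.02486 K/W
R_total = 0.02495 K/W
Q = ΔT/R_total = 111/0.02495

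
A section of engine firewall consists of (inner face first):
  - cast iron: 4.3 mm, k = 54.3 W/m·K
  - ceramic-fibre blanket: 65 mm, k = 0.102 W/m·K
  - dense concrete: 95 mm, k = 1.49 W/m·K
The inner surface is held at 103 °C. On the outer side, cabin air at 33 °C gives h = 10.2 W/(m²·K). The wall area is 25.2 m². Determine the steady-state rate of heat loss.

Using the resistance-network approach (series):
R_cast iron = L/(kA) = 0.0043/(54.3×25.2) = 3.142×10^-6 K/W
R_ceramic-fibre blanket = L/(kA) = 0.065/(0.102×25.2) = 0.02529 K/W
R_dense concrete = L/(kA) = 0.095/(1.49×25.2) = 0.00253 K/W
R_outer film = 1/(h_o·A) = 1/(10.2×25.2) = 0.00389 K/W
R_total = 0.03171 K/W
Q = ΔT / R_total = 70 / 0.03171

Q ≈ 2210 W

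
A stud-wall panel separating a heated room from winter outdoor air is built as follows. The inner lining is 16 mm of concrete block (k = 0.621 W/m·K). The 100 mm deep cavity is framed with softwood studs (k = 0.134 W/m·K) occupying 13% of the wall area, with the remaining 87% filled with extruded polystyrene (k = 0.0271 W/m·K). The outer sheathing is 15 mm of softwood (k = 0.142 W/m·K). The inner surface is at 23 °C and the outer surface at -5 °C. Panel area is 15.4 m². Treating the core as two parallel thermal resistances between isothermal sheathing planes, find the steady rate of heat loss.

Q ≈ 168 W

Sheathing layers in series; stud and cavity paths in parallel between them.
R_inner = 0.016/(0.621×15.4) = 0.001673 K/W
R_stud  = 0.1/(0.134×0.13×15.4) = 0.3728 K/W
R_cav   = 0.1/(0.0271×0.87×15.4) = 0.2754 K/W
1/R_core = 1/R_stud + 1/R_cav → R_core = 0.1584 K/W
R_outer = 0.015/(0.142×15.4) = 0.006859 K/W
R_total = 0.1669 K/W
Q = ΔT/R_total = 28/0.1669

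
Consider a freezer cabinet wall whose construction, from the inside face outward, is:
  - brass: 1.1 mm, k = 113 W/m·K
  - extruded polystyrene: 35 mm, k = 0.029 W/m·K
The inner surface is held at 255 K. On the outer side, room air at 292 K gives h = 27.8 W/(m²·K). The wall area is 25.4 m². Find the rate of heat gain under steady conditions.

Treating each layer as a thermal resistance in series:
R_brass = L/(kA) = 0.0011/(113×25.4) = 3.832×10^-7 K/W
R_extruded polystyrene = L/(kA) = 0.035/(0.029×25.4) = 0.04752 K/W
R_outer film = 1/(h_o·A) = 1/(27.8×25.4) = 0.001416 K/W
R_total = 0.04893 K/W
Q = ΔT / R_total = 37 / 0.04893

Q ≈ 756 W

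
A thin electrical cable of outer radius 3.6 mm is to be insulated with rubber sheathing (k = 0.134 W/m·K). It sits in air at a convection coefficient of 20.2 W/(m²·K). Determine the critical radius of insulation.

r_cr ≈ 6.63 mm

For a cylinder r_cr = k/h = 0.134/20.2
r_cr = 6.63 mm; since the bare radius (3.6 mm) is below r_cr, adding a thin layer of insulation will *increase* heat loss.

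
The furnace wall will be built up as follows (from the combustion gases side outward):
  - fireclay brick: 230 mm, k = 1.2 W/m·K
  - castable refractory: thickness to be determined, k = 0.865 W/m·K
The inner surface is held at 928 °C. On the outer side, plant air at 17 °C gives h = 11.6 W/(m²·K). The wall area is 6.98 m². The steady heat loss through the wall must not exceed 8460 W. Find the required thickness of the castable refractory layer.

Thermal resistances in series:
R_fireclay brick = L/(kA) = 0.23/(1.2×6.98) = 0.02746 K/W
R_outer film = 1/(h_o·A) = 1/(11.6×6.98) = 0.01235 K/W
Sum of the known resistances R_other = 0.03981 K/W
Required total resistance R_tot = ΔT/Q_allow = 911/8460 = 0.1077 K/W
R_castable refractory = R_tot − R_other = 0.06787 K/W
L = R·k·A = 0.06787×0.865×6.98

L ≈ 410 mm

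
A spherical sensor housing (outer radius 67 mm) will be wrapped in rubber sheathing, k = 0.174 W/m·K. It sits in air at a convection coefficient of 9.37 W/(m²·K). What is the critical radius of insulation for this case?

For a sphere r_cr = 2k/h = 2×0.174/9.37
r_cr = 37.1 mm; since the bare radius (67 mm) is above r_cr, any added insulation will reduce heat loss.

r_cr ≈ 37.1 mm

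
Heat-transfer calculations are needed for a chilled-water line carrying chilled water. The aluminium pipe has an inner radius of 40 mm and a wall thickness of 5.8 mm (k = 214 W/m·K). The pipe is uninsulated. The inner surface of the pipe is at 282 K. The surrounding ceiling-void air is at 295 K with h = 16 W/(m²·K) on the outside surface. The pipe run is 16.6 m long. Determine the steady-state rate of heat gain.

Q ≈ 993 W

Per-layer cylindrical resistances, series-summed:
R_aluminium pipe wall = ln(45.8/40)/(2π×214×16.6) = 6.066×10^-6 K/W
R_outer film = 1/(h_o·2πr_oL) = 1/(16×2π×0.0458×16.6) = 0.01308 K/W
R_total = 0.01309 K/W
Q = ΔT/R_total = 13/0.01309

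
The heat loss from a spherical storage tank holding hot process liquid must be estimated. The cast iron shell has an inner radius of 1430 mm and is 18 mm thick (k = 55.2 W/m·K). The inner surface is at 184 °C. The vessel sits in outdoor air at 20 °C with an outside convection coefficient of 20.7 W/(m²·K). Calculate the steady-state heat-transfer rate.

Q ≈ 88800 W

Each spherical layer contributes R = (1/r_i − 1/r_o)/(4πk):
R_cast iron shell = (1/1.43 − 1/1.448)/(4π×55.2) = 1.253×10^-5 K/W
R_outer film = 1/(h·4πr_o²) = 1/(20.7×4π×1.448²) = 0.001834 K/W
R_total = 0.001846 K/W
Q = ΔT/R_total = 164/0.001846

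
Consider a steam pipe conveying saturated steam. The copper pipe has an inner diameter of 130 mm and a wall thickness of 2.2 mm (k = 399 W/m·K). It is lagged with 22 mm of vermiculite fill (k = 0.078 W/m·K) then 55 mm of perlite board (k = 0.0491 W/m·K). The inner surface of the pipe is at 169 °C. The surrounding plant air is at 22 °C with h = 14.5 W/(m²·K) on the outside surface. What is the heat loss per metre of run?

Per-layer cylindrical resistances, series-summed:
R_copper pipe wall = ln(67.2/65)/(2π×399×1) = 1.328×10^-5 K/W
R_vermiculite fill = ln(89.2/67.2)/(2π×0.078×1) = 0.5779 K/W
R_perlite board = ln(144.2/89.2)/(2π×0.0491×1) = 1.557 K/W
R_outer film = 1/(h_o·2πr_oL) = 1/(14.5×2π×0.1442×1) = 0.07612 K/W
R_total = 2.211 K/W
Q = ΔT/R_total = 147/2.211

q′ ≈ 66.5 W/m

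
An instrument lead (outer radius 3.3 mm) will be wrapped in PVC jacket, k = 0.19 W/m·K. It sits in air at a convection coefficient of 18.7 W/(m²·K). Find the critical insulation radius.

For a cylinder r_cr = k/h = 0.19/18.7
r_cr = 10.2 mm; since the bare radius (3.3 mm) is below r_cr, adding a thin layer of insulation will *increase* heat loss.

r_cr ≈ 10.2 mm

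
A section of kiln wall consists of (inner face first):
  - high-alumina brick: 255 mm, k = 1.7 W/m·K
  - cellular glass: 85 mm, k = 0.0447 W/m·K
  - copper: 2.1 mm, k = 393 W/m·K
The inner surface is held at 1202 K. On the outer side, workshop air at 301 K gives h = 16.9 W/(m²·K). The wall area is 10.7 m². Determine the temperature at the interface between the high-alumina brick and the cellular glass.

Using the resistance-network approach (series):
R_high-alumina brick = L/(kA) = 0.255/(1.7×10.7) = 0.01402 K/W
R_cellular glass = L/(kA) = 0.085/(0.0447×10.7) = 0.1777 K/W
R_copper = L/(kA) = 0.0021/(393×10.7) = 4.994×10^-7 K/W
R_outer film = 1/(h_o·A) = 1/(16.9×10.7) = 0.00553 K/W
R_total = 0.1973 K/W;  Q = ΔT/R_total = 901/0.1973 = 4567 W
T_interface = T_inner − Q·ΣR(inner→interface) = 1202 − 4570×0.01402

T ≈ 1140 K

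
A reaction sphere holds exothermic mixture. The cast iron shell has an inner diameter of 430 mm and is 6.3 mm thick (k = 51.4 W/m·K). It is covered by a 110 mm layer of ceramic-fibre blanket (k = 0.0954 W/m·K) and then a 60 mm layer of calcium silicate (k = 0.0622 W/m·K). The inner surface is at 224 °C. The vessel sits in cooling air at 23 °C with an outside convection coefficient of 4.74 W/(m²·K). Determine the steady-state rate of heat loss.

Spherical conduction: R = (1/r_in − 1/r_out)/(4πk) per layer; series-sum.
R_cast iron shell = (1/0.215 − 1/0.2213)/(4π×51.4) = 2.05×10^-4 K/W
R_ceramic-fibre blanket = (1/0.2213 − 1/0.3313)/(4π×0.0954) = 1.252 K/W
R_calcium silicate = (1/0.3313 − 1/0.3913)/(4π×0.0622) = 0.5921 K/W
R_outer film = 1/(h·4πr_o²) = 1/(4.74×4π×0.3913²) = 0.1096 K/W
R_total = 1.953 K/W
Q = ΔT/R_total = 201/1.953

Q ≈ 103 W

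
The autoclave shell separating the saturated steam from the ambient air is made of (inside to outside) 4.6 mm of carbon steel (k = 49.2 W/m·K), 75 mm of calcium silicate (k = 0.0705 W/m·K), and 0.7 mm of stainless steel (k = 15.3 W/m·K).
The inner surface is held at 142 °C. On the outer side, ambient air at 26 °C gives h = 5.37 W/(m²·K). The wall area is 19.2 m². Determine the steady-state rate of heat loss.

Q ≈ 1780 W

Model the wall as resistances in series:
R_carbon steel = L/(kA) = 0.0046/(49.2×19.2) = 4.87×10^-6 K/W
R_calcium silicate = L/(kA) = 0.075/(0.0705×19.2) = 0.05541 K/W
R_stainless steel = L/(kA) = 0.0007/(15.3×19.2) = 2.383×10^-6 K/W
R_outer film = 1/(h_o·A) = 1/(5.37×19.2) = 0.009699 K/W
R_total = 0.06511 K/W
Q = ΔT / R_total = 116 / 0.06511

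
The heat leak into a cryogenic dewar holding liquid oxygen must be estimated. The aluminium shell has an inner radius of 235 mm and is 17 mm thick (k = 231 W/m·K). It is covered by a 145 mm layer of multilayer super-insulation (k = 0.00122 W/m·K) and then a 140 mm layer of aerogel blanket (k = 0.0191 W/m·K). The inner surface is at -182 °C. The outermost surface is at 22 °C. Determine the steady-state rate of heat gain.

Q ≈ 2.1 W

For a spherical shell R = (1/r₁ − 1/r₂)/(4πk); film R = 1/(h·4πr²). In series:
R_aluminium shell = (1/0.235 − 1/0.252)/(4π×231) = 9.889×10^-5 K/W
R_multilayer super-insulation = (1/0.252 − 1/0.397)/(4π×0.00122) = 94.54 K/W
R_aerogel blanket = (1/0.397 − 1/0.537)/(4π×0.0191) = 2.736 K/W
R_total = 97.27 K/W
Q = ΔT/R_total = 204/97.27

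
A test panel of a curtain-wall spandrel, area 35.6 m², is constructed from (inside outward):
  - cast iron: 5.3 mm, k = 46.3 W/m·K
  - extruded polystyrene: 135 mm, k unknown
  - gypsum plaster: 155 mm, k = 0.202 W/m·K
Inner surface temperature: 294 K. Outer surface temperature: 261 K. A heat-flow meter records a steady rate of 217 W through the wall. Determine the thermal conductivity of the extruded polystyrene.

Using the resistance-network approach (series):
R_cast iron = L/(kA) = 0.0053/(46.3×35.6) = 3.215×10^-6 K/W
R_gypsum plaster = L/(kA) = 0.155/(0.202×35.6) = 0.02155 K/W
Sum of known resistances R_other = 0.02156 K/W
Total R = ΔT/Q = 33/217 = 0.1521 K/W
R_extruded polystyrene = R_total − R_other = 0.1305 K/W
k = L/(R·A) = 0.135/(0.1305×35.6)

k ≈ 0.0291 W/(m·K)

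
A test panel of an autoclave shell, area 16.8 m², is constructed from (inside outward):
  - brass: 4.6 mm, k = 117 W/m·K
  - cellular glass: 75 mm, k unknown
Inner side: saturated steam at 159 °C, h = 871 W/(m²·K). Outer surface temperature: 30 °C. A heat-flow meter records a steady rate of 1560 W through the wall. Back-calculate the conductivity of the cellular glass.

Model the wall as resistances in series:
R_inner film = 1/(h_i·A) = 1/(871×16.8) = 6.834×10^-5 K/W
R_brass = L/(kA) = 0.0046/(117×16.8) = 2.34×10^-6 K/W
Sum of known resistances R_other = 7.068×10^-5 K/W
Total R = ΔT/Q = 129/1560 = 0.08269 K/W
R_cellular glass = R_total − R_other = 0.08262 K/W
k = L/(R·A) = 0.075/(0.08262×16.8)

k ≈ 0.054 W/(m·K)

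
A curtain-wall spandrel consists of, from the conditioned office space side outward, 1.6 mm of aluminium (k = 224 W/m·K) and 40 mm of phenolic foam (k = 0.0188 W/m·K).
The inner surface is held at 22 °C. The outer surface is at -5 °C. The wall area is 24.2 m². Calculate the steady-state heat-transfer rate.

Q ≈ 307 W

Treating each layer as a thermal resistance in series:
R_aluminium = L/(kA) = 0.0016/(224×24.2) = 2.952×10^-7 K/W
R_phenolic foam = L/(kA) = 0.04/(0.0188×24.2) = 0.08792 K/W
R_total = 0.08792 K/W
Q = ΔT / R_total = 27 / 0.08792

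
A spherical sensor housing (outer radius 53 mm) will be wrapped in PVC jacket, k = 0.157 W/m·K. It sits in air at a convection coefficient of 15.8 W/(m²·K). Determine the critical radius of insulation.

r_cr ≈ 19.9 mm

For a sphere r_cr = 2k/h = 2×0.157/15.8
r_cr = 19.9 mm; since the bare radius (53 mm) is above r_cr, any added insulation will reduce heat loss.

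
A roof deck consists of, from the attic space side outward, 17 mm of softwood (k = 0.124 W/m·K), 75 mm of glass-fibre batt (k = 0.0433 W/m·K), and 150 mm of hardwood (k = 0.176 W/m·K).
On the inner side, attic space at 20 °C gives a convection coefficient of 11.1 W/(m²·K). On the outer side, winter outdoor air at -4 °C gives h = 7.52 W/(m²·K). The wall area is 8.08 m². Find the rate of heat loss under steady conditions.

Q ≈ 65.9 W

Using the resistance-network approach (series):
R_inner film = 1/(h_i·A) = 1/(11.1×8.08) = 0.01115 K/W
R_softwood = L/(kA) = 0.017/(0.124×8.08) = 0.01697 K/W
R_glass-fibre batt = L/(kA) = 0.075/(0.0433×8.08) = 0.2144 K/W
R_hardwood = L/(kA) = 0.15/(0.176×8.08) = 0.1055 K/W
R_outer film = 1/(h_o·A) = 1/(7.52×8.08) = 0.01646 K/W
R_total = 0.3644 K/W
Q = ΔT / R_total = 24 / 0.3644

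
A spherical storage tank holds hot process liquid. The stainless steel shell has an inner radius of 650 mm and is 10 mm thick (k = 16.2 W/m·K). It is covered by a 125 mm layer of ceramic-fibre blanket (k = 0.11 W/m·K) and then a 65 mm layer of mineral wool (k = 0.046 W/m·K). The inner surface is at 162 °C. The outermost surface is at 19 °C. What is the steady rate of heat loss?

Q ≈ 417 W

Spherical conduction: R = (1/r_in − 1/r_out)/(4πk) per layer; series-sum.
R_stainless steel shell = (1/0.65 − 1/0.66)/(4π×16.2) = 1.145×10^-4 K/W
R_ceramic-fibre blanket = (1/0.66 − 1/0.785)/(4π×0.11) = 0.1745 K/W
R_mineral wool = (1/0.785 − 1/0.85)/(4π×0.046) = 0.1685 K/W
R_total = 0.3432 K/W
Q = ΔT/R_total = 143/0.3432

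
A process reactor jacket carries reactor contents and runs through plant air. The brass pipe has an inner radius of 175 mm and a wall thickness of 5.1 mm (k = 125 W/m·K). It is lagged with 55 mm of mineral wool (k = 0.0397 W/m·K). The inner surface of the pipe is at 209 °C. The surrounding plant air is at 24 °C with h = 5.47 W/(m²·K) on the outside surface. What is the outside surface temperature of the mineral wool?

T ≈ 43.2 °C

Cylindrical conduction, so R = ln(r₂/r₁)/(2πkL) per layer, in series:
R_brass pipe wall = ln(180.1/175)/(2π×125×1) = 3.658×10^-5 K/W
R_mineral wool = ln(235.1/180.1)/(2π×0.0397×1) = 1.068 K/W
R_outer film = 1/(h_o·2πr_oL) = 1/(5.47×2π×0.2351×1) = 0.1238 K/W
R_total = 1.192 K/W
Q = ΔT/R_total = 185/1.192
Q = 155 W/m
T_interface = T_inner − Q·ΣR(inner→interface) = 209 − 155×1.068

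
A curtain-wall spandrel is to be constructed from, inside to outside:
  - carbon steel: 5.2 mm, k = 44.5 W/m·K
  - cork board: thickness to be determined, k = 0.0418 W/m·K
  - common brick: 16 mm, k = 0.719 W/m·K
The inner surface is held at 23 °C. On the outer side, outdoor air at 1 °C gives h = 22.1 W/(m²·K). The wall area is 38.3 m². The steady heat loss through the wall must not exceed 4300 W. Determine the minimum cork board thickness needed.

L ≈ 5.36 mm

Thermal resistances in series:
R_carbon steel = L/(kA) = 0.0052/(44.5×38.3) = 3.051×10^-6 K/W
R_common brick = L/(kA) = 0.016/(0.719×38.3) = 5.81×10^-4 K/W
R_outer film = 1/(h_o·A) = 1/(22.1×38.3) = 0.001181 K/W
Sum of the known resistances R_other = 0.001766 K/W
Required total resistance R_tot = ΔT/Q_allow = 22/4300 = 0.005116 K/W
R_cork board = R_tot − R_other = 0.003351 K/W
L = R·k·A = 0.003351×0.0418×38.3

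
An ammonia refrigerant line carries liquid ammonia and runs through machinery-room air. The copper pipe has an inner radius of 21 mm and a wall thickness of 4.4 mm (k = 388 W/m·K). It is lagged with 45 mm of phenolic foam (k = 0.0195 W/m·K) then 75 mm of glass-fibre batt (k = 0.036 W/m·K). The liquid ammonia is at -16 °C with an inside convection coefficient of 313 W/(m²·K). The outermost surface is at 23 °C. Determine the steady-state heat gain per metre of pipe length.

Per-layer cylindrical resistances, series-summed:
R_inner film = 1/(h_i·2πr₁L) = 1/(313×2π×0.021×1) = 0.02421 K/W
R_copper pipe wall = ln(25.4/21)/(2π×388×1) = 7.803×10^-5 K/W
R_phenolic foam = ln(70.4/25.4)/(2π×0.0195×1) = 8.32 K/W
R_glass-fibre batt = ln(145.4/70.4)/(2π×0.036×1) = 3.207 K/W
R_total = 11.55 K/W
Q = ΔT/R_total = 39/11.55

q′ ≈ 3.38 W/m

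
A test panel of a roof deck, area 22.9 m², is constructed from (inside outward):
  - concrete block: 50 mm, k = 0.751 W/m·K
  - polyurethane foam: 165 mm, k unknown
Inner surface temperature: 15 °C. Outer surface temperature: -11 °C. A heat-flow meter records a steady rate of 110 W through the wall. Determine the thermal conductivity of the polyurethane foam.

k ≈ 0.0309 W/(m·K)

Thermal resistances in series:
R_concrete block = L/(kA) = 0.05/(0.751×22.9) = 0.002907 K/W
Sum of known resistances R_other = 0.002907 K/W
Total R = ΔT/Q = 26/110 = 0.2364 K/W
R_polyurethane foam = R_total − R_other = 0.2335 K/W
k = L/(R·A) = 0.165/(0.2335×22.9)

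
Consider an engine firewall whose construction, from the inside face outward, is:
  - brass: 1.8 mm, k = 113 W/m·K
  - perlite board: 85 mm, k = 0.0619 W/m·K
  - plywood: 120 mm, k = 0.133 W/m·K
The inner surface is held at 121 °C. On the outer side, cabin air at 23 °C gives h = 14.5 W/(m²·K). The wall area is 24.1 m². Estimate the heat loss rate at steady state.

Series thermal resistances:
R_brass = L/(kA) = 0.0018/(113×24.1) = 6.61×10^-7 K/W
R_perlite board = L/(kA) = 0.085/(0.0619×24.1) = 0.05698 K/W
R_plywood = L/(kA) = 0.12/(0.133×24.1) = 0.03744 K/W
R_outer film = 1/(h_o·A) = 1/(14.5×24.1) = 0.002862 K/W
R_total = 0.09728 K/W
Q = ΔT / R_total = 98 / 0.09728

Q ≈ 1010 W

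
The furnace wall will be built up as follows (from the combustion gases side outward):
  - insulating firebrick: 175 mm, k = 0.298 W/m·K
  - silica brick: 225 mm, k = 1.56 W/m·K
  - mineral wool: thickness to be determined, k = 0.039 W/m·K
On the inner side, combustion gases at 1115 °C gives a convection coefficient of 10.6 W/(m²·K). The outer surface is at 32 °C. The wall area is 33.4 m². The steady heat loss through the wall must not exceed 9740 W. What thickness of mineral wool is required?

Thermal resistances in series:
R_inner film = 1/(h_i·A) = 1/(10.6×33.4) = 0.002825 K/W
R_insulating firebrick = L/(kA) = 0.175/(0.298×33.4) = 0.01758 K/W
R_silica brick = L/(kA) = 0.225/(1.56×33.4) = 0.004318 K/W
Sum of the known resistances R_other = 0.02473 K/W
Required total resistance R_tot = ΔT/Q_allow = 1083/9740 = 0.1112 K/W
R_mineral wool = R_tot − R_other = 0.08647 K/W
L = R·k·A = 0.08647×0.039×33.4

L ≈ 113 mm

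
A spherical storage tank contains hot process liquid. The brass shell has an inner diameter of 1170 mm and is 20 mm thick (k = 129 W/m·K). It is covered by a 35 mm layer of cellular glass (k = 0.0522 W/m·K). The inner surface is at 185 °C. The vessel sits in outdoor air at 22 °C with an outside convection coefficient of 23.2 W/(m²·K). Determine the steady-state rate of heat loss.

Radial (spherical) resistances in series:
R_brass shell = (1/0.585 − 1/0.605)/(4π×129) = 3.486×10^-5 K/W
R_cellular glass = (1/0.605 − 1/0.64)/(4π×0.0522) = 0.1378 K/W
R_outer film = 1/(h·4πr_o²) = 1/(23.2×4π×0.64²) = 0.008374 K/W
R_total = 0.1462 K/W
Q = ΔT/R_total = 163/0.1462

Q ≈ 1110 W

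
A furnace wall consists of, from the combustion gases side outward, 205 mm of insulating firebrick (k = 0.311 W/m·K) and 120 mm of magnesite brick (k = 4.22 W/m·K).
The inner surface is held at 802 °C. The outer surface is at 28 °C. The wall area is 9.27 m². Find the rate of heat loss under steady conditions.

Q ≈ 10400 W

Series thermal resistances:
R_insulating firebrick = L/(kA) = 0.205/(0.311×9.27) = 0.07111 K/W
R_magnesite brick = L/(kA) = 0.12/(4.22×9.27) = 0.003068 K/W
R_total = 0.07417 K/W
Q = ΔT / R_total = 774 / 0.07417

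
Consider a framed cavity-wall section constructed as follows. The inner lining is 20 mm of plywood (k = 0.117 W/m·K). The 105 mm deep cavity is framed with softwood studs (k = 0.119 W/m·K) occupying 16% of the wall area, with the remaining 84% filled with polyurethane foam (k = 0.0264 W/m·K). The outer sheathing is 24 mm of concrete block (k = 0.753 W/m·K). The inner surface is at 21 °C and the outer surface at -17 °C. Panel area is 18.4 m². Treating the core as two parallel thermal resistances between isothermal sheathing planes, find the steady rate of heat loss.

Q ≈ 254 W

Sheathing layers in series; stud and cavity paths in parallel between them.
R_inner = 0.02/(0.117×18.4) = 0.00929 K/W
R_stud  = 0.105/(0.119×0.16×18.4) = 0.2997 K/W
R_cav   = 0.105/(0.0264×0.84×18.4) = 0.2573 K/W
1/R_core = 1/R_stud + 1/R_cav → R_core = 0.1385 K/W
R_outer = 0.024/(0.753×18.4) = 0.001732 K/W
R_total = 0.1495 K/W
Q = ΔT/R_total = 38/0.1495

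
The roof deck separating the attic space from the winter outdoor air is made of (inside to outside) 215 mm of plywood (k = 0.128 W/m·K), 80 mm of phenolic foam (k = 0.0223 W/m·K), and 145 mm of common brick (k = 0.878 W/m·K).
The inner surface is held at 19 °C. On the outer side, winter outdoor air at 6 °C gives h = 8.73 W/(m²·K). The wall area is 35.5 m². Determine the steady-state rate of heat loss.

Using the resistance-network approach (series):
R_plywood = L/(kA) = 0.215/(0.128×35.5) = 0.04732 K/W
R_phenolic foam = L/(kA) = 0.08/(0.0223×35.5) = 0.1011 K/W
R_common brick = L/(kA) = 0.145/(0.878×35.5) = 0.004652 K/W
R_outer film = 1/(h_o·A) = 1/(8.73×35.5) = 0.003227 K/W
R_total = 0.1562 K/W
Q = ΔT / R_total = 13 / 0.1562

Q ≈ 83.2 W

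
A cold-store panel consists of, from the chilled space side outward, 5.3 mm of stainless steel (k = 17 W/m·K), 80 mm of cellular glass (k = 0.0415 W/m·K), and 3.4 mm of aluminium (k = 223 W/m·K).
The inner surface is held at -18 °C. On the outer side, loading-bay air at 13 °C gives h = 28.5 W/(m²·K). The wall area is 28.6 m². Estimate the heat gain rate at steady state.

Treating each layer as a thermal resistance in series:
R_stainless steel = L/(kA) = 0.0053/(17×28.6) = 1.09×10^-5 K/W
R_cellular glass = L/(kA) = 0.08/(0.0415×28.6) = 0.0674 K/W
R_aluminium = L/(kA) = 0.0034/(223×28.6) = 5.331×10^-7 K/W
R_outer film = 1/(h_o·A) = 1/(28.5×28.6) = 0.001227 K/W
R_total = 0.06864 K/W
Q = ΔT / R_total = 31 / 0.06864

Q ≈ 452 W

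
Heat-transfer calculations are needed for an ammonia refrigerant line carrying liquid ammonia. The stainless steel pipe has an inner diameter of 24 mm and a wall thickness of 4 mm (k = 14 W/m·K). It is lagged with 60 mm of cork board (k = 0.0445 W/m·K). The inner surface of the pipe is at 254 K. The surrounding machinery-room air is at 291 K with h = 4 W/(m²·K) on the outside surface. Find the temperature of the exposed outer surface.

For a radial system each layer contributes R = ln(r_out/r_in)/(2πkL); films add R = 1/(hA).
R_stainless steel pipe wall = ln(16/12)/(2π×14×1) = 0.00327 K/W
R_cork board = ln(76/16)/(2π×0.0445×1) = 5.573 K/W
R_outer film = 1/(h_o·2πr_oL) = 1/(4×2π×0.076×1) = 0.5235 K/W
R_total = 6.1 K/W
Q = ΔT/R_total = 37/6.1
Q = 6.07 W/m
T_interface = T_inner + Q·ΣR(inner→interface) = 254 + 6.07×5.576

T ≈ 288 K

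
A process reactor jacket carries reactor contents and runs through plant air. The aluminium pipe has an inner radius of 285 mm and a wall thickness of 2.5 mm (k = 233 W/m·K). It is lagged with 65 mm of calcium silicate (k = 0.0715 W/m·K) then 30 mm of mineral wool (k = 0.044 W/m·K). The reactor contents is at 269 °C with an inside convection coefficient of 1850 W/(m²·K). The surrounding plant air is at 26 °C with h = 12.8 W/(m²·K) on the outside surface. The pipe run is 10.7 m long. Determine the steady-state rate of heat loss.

For a radial system each layer contributes R = ln(r_out/r_in)/(2πkL); films add R = 1/(hA).
R_inner film = 1/(h_i·2πr₁L) = 1/(1850×2π×0.285×10.7) = 2.821×10^-5 K/W
R_aluminium pipe wall = ln(287.5/285)/(2π×233×10.7) = 5.575×10^-7 K/W
R_calcium silicate = ln(352.5/287.5)/(2π×0.0715×10.7) = 0.0424 K/W
R_mineral wool = ln(382.5/352.5)/(2π×0.044×10.7) = 0.02761 K/W
R_outer film = 1/(h_o·2πr_oL) = 1/(12.8×2π×0.3825×10.7) = 0.003038 K/W
R_total = 0.07308 K/W
Q = ΔT/R_total = 243/0.07308

Q ≈ 3330 W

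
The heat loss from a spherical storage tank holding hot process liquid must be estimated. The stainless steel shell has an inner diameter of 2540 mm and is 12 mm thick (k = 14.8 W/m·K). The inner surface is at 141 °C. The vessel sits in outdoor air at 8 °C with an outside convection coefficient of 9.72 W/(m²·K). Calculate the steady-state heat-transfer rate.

Each spherical layer contributes R = (1/r_i − 1/r_o)/(4πk):
R_stainless steel shell = (1/1.27 − 1/1.282)/(4π×14.8) = 3.963×10^-5 K/W
R_outer film = 1/(h·4πr_o²) = 1/(9.72×4π×1.282²) = 0.004981 K/W
R_total = 0.005021 K/W
Q = ΔT/R_total = 133/0.005021

Q ≈ 26500 W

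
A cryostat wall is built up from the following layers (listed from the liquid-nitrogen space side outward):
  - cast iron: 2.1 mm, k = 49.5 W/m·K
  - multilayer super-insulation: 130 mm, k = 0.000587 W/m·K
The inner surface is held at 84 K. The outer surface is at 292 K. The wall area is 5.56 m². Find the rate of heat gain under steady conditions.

Q ≈ 5.22 W

Model the wall as resistances in series:
R_cast iron = L/(kA) = 0.0021/(49.5×5.56) = 7.63×10^-6 K/W
R_multilayer super-insulation = L/(kA) = 0.13/(0.000587×5.56) = 39.83 K/W
R_total = 39.83 K/W
Q = ΔT / R_total = 208 / 39.83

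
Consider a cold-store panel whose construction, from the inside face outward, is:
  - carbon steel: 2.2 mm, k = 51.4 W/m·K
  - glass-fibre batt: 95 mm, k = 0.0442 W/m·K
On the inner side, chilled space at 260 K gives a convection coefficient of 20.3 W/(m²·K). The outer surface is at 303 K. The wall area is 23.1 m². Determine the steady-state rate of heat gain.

Using the resistance-network approach (series):
R_inner film = 1/(h_i·A) = 1/(20.3×23.1) = 0.002133 K/W
R_carbon steel = L/(kA) = 0.0022/(51.4×23.1) = 1.853×10^-6 K/W
R_glass-fibre batt = L/(kA) = 0.095/(0.0442×23.1) = 0.09304 K/W
R_total = 0.09518 K/W
Q = ΔT / R_total = 43 / 0.09518

Q ≈ 452 W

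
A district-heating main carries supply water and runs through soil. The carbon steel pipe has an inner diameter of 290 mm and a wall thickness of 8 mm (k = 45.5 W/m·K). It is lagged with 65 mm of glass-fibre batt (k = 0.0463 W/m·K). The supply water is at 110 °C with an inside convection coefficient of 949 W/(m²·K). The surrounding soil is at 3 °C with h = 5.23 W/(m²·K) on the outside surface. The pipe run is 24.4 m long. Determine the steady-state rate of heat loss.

Q ≈ 1920 W

Per-layer cylindrical resistances, series-summed:
R_inner film = 1/(h_i·2πr₁L) = 1/(949×2π×0.145×24.4) = 4.74×10^-5 K/W
R_carbon steel pipe wall = ln(153/145)/(2π×45.5×24.4) = 7.699×10^-6 K/W
R_glass-fibre batt = ln(218/153)/(2π×0.0463×24.4) = 0.04988 K/W
R_outer film = 1/(h_o·2πr_oL) = 1/(5.23×2π×0.218×24.4) = 0.005721 K/W
R_total = 0.05566 K/W
Q = ΔT/R_total = 107/0.05566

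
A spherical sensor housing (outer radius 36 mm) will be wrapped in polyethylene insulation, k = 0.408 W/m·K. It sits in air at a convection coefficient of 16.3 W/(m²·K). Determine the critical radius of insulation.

For a sphere r_cr = 2k/h = 2×0.408/16.3
r_cr = 50.1 mm; since the bare radius (36 mm) is below r_cr, adding a thin layer of insulation will *increase* heat loss.

r_cr ≈ 50.1 mm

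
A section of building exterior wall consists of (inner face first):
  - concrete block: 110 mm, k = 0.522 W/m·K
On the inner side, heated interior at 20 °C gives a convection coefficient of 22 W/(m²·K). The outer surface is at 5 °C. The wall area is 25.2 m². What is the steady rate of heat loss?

Model the wall as resistances in series:
R_inner film = 1/(h_i·A) = 1/(22×25.2) = 0.001804 K/W
R_concrete block = L/(kA) = 0.11/(0.522×25.2) = 0.008362 K/W
R_total = 0.01017 K/W
Q = ΔT / R_total = 15 / 0.01017

Q ≈ 1480 W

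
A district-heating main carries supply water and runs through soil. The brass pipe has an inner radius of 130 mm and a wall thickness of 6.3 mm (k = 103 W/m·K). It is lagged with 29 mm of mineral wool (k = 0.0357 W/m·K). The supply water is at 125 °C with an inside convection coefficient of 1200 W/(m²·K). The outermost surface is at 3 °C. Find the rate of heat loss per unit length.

For a radial system each layer contributes R = ln(r_out/r_in)/(2πkL); films add R = 1/(hA).
R_inner film = 1/(h_i·2πr₁L) = 1/(1200×2π×0.13×1) = 0.00102 K/W
R_brass pipe wall = ln(136.3/130)/(2π×103×1) = 7.312×10^-5 K/W
R_mineral wool = ln(165.3/136.3)/(2π×0.0357×1) = 0.86 K/W
R_total = 0.8611 K/W
Q = ΔT/R_total = 122/0.8611

q′ ≈ 142 W/m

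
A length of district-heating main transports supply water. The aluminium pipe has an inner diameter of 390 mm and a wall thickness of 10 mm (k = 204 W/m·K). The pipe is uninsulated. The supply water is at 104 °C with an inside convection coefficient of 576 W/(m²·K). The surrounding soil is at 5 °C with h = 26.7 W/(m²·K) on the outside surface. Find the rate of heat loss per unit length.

q′ ≈ 3240 W/m

For a radial system each layer contributes R = ln(r_out/r_in)/(2πkL); films add R = 1/(hA).
R_inner film = 1/(h_i·2πr₁L) = 1/(576×2π×0.195×1) = 0.001417 K/W
R_aluminium pipe wall = ln(205/195)/(2π×204×1) = 3.902×10^-5 K/W
R_outer film = 1/(h_o·2πr_oL) = 1/(26.7×2π×0.205×1) = 0.02908 K/W
R_total = 0.03053 K/W
Q = ΔT/R_total = 99/0.03053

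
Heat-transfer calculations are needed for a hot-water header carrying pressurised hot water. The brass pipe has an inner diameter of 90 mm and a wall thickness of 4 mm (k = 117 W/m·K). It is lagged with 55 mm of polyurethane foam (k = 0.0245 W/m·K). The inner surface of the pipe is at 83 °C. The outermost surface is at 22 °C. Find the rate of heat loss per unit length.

q′ ≈ 12.5 W/m

Cylindrical conduction, so R = ln(r₂/r₁)/(2πkL) per layer, in series:
R_brass pipe wall = ln(49/45)/(2π×117×1) = 1.158×10^-4 K/W
R_polyurethane foam = ln(104/49)/(2π×0.0245×1) = 4.889 K/W
R_total = 4.889 K/W
Q = ΔT/R_total = 61/4.889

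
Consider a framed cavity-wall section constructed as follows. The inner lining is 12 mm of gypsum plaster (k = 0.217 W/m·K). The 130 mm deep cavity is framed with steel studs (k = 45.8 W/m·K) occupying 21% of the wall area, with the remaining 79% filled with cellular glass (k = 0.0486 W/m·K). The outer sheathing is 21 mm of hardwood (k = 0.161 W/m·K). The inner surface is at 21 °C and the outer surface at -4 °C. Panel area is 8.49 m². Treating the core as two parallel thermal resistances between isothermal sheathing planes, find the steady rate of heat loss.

Sheathing layers in series; stud and cavity paths in parallel between them.
R_inner = 0.012/(0.217×8.49) = 0.006513 K/W
R_stud  = 0.13/(45.8×0.21×8.49) = 0.001592 K/W
R_cav   = 0.13/(0.0486×0.79×8.49) = 0.3988 K/W
1/R_core = 1/R_stud + 1/R_cav → R_core = 0.001586 K/W
R_outer = 0.021/(0.161×8.49) = 0.01536 K/W
R_total = 0.02346 K/W
Q = ΔT/R_total = 25/0.02346

Q ≈ 1070 W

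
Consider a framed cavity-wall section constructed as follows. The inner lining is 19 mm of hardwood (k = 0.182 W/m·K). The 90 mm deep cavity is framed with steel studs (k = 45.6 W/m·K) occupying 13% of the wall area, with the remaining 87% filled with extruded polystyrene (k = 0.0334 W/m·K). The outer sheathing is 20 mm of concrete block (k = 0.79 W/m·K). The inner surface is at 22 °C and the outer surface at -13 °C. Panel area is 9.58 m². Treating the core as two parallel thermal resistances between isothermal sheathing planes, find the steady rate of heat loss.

Sheathing layers in series; stud and cavity paths in parallel between them.
R_inner = 0.019/(0.182×9.58) = 0.0109 K/W
R_stud  = 0.09/(45.6×0.13×9.58) = 0.001585 K/W
R_cav   = 0.09/(0.0334×0.87×9.58) = 0.3233 K/W
1/R_core = 1/R_stud + 1/R_cav → R_core = 0.001577 K/W
R_outer = 0.02/(0.79×9.58) = 0.002643 K/W
R_total = 0.01512 K/W
Q = ΔT/R_total = 35/0.01512

Q ≈ 2320 W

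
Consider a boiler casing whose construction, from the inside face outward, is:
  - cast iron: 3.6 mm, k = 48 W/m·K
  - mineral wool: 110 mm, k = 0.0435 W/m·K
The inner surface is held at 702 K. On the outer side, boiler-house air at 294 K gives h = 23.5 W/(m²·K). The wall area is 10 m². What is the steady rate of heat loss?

Q ≈ 1590 W

Series thermal resistances:
R_cast iron = L/(kA) = 0.0036/(48×10) = 7.5×10^-6 K/W
R_mineral wool = L/(kA) = 0.11/(0.0435×10) = 0.2529 K/W
R_outer film = 1/(h_o·A) = 1/(23.5×10) = 0.004255 K/W
R_total = 0.2571 K/W
Q = ΔT / R_total = 408 / 0.2571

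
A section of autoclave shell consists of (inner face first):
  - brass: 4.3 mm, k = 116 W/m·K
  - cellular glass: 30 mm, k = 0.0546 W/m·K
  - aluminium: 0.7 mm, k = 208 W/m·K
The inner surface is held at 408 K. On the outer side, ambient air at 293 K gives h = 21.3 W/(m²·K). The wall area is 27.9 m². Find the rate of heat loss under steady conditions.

Q ≈ 5380 W

Using the resistance-network approach (series):
R_brass = L/(kA) = 0.0043/(116×27.9) = 1.329×10^-6 K/W
R_cellular glass = L/(kA) = 0.03/(0.0546×27.9) = 0.01969 K/W
R_aluminium = L/(kA) = 0.0007/(208×27.9) = 1.206×10^-7 K/W
R_outer film = 1/(h_o·A) = 1/(21.3×27.9) = 0.001683 K/W
R_total = 0.02138 K/W
Q = ΔT / R_total = 115 / 0.02138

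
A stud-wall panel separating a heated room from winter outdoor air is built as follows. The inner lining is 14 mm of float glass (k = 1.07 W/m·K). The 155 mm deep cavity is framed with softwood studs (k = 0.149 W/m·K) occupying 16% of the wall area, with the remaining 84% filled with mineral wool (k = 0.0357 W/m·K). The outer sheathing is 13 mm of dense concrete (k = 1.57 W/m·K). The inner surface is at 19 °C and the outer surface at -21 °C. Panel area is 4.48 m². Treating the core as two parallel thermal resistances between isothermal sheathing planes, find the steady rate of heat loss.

Sheathing layers in series; stud and cavity paths in parallel between them.
R_inner = 0.014/(1.07×4.48) = 0.002921 K/W
R_stud  = 0.155/(0.149×0.16×4.48) = 1.451 K/W
R_cav   = 0.155/(0.0357×0.84×4.48) = 1.154 K/W
1/R_core = 1/R_stud + 1/R_cav → R_core = 0.6428 K/W
R_outer = 0.013/(1.57×4.48) = 0.001848 K/W
R_total = 0.6475 K/W
Q = ΔT/R_total = 40/0.6475

Q ≈ 61.8 W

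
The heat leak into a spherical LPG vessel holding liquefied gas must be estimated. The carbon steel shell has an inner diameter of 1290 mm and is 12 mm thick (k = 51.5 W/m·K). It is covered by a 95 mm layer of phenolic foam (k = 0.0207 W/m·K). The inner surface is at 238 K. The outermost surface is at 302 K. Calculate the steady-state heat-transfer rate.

Q ≈ 86.6 W

Each spherical layer contributes R = (1/r_i − 1/r_o)/(4πk):
R_carbon steel shell = (1/0.645 − 1/0.657)/(4π×51.5) = 4.376×10^-5 K/W
R_phenolic foam = (1/0.657 − 1/0.752)/(4π×0.0207) = 0.7392 K/W
R_total = 0.7392 K/W
Q = ΔT/R_total = 64/0.7392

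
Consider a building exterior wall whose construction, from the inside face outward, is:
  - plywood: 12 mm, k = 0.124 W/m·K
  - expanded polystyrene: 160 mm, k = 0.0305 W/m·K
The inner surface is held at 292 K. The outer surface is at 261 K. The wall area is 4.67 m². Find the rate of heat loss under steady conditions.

Q ≈ 27.1 W

Using the resistance-network approach (series):
R_plywood = L/(kA) = 0.012/(0.124×4.67) = 0.02072 K/W
R_expanded polystyrene = L/(kA) = 0.16/(0.0305×4.67) = 1.123 K/W
R_total = 1.144 K/W
Q = ΔT / R_total = 31 / 1.144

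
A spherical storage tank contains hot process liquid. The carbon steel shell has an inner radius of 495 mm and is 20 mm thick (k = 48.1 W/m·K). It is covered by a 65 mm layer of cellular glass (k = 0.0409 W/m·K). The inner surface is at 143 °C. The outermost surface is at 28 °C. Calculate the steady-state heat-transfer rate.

Q ≈ 272 W

Each spherical layer contributes R = (1/r_i − 1/r_o)/(4πk):
R_carbon steel shell = (1/0.495 − 1/0.515)/(4π×48.1) = 1.298×10^-4 K/W
R_cellular glass = (1/0.515 − 1/0.58)/(4π×0.0409) = 0.4234 K/W
R_total = 0.4235 K/W
Q = ΔT/R_total = 115/0.4235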